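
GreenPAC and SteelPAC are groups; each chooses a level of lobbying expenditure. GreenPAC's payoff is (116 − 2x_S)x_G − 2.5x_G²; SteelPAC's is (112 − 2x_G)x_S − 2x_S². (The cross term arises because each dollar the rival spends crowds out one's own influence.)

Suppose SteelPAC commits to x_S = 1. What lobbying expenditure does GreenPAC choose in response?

Expanding GreenPAC's payoff: 116x_G − 2x_Sx_G − 2.5x_G².
∂π/∂x_G = 116 − 2x_S − 5x_G = 0, so x_G = 23.2 − 0.4x_S.
At x_S = 1: x_G = 23.2 − 0.4·1 = 22.8.

22.8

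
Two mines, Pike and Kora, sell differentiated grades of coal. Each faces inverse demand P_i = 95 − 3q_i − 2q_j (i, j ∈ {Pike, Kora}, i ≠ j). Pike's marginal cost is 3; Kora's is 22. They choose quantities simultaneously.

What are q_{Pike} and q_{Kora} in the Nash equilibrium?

Mine Pike's profit: π = q_{Pike}(95 − 3q_{Pike} − 2q_{Kora}) − 3q_{Pike}.
∂π/∂q_{Pike} = 92 − 6q_{Pike} − 2q_{Kora} = 0 ⇒ q_{Pike} = 46/3 − (1/3)q_{Kora}.
Similarly q_{Kora} = 73/6 − (1/3)q_{Pike}.
Substituting the second reaction function into the first: q_{Pike} = 46/3 − (1/3)(73/6 − (1/3)q_{Pike}), which gives (8/9)q_{Pike} = 203/18 ⇒ q_{Pike} = 12.6875.
Then q_{Kora} = 73/6 − (1/3)·12.6875 = 7.9375.

12.6875, 7.9375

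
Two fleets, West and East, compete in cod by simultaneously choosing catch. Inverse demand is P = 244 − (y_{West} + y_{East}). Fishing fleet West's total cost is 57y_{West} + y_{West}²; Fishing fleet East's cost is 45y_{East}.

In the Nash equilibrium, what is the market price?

Fishing fleet West's profit: π = y_{West}(244 − (y_{West} + y_{East})) − 57y_{West} − y_{West}².
∂π/∂y_{West} = 187 − 4y_{West} − y_{East} = 0, so y_{West} = 46.75 − 0.25y_{East}.
For East: ∂π/∂y_{East} = 199 − 2y_{East} − y_{West} = 0 ⇒ y_{East} = 99.5 − 0.5y_{West}.
Solving the two reaction functions simultaneously: (1 − (−0.25)(−0.5))y_{West} = 46.75 − 0.25·99.5, so 0.875y_{West} = 21.875 and y_{West} = 25.
Then y_{East} = 99.5 − 0.5·25 = 87.
Equilibrium price: P = 244 − 112 = 132.

132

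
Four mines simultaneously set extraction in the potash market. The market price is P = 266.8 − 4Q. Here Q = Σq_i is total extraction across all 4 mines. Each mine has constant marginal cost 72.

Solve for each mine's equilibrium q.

A representative mine's profit is π_i = q_i(266.8 − 4Q) − 72q_i, with Q = q_i + Σ_{j≠i} q_j.
First-order condition: 194.8 − 8q_i − 4Σ_{j≠i} q_j = 0.
With identical mines, set every q_j = q: then 194.8 − 8q − 12q = 0, i.e. q = 194.8/20 = 9.74.

9.74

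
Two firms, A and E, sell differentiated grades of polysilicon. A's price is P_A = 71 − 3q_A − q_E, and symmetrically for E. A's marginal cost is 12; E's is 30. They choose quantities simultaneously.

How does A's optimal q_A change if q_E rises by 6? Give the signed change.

-1

Firm A's profit: π = q_A(71 − 3q_A − q_E) − 12q_A.
∂π/∂q_A = 59 − 6q_A − q_E = 0 ⇒ q_A = 59/6 − (1/6)q_E.
The reaction-function slope is −1/6, so a 6-unit rise in q_E moves q_A by −1/6 × 6 = −1. A's best response falls — the actions are strategic substitutes.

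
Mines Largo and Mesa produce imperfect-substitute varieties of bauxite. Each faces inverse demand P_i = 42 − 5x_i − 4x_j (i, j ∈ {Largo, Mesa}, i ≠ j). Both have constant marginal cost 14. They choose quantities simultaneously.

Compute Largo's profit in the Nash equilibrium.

Mine Largo's profit: π = x_{Largo}(42 − 5x_{Largo} − 4x_{Mesa}) − 14x_{Largo}.
∂π/∂x_{Largo} = 28 − 10x_{Largo} − 4x_{Mesa} = 0 ⇒ x_{Largo} = 2.8 − 0.4x_{Mesa}.
The game is symmetric, so in equilibrium x_{Mesa} = x_{Largo}: the reaction function gives 1.4x_{Largo} = 2.8, hence x_{Largo} = 2.
P_{Largo} = 42 − 5·2 − 4·2 = 24.
Profit = (24 − 14)·2 = 20.

20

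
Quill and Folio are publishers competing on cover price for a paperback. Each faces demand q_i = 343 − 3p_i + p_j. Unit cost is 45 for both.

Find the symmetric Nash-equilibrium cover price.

95.6

Quill's profit: π = (p_{Quill} − 45)(343 − 3p_{Quill} + p_{Folio}).
∂π/∂p_{Quill} = 478 − 6p_{Quill} + p_{Folio} = 0 ⇒ p_{Quill} = 239/3 + (1/6)p_{Folio}.
By symmetry p_{Folio} = p_{Quill}; substituting into the reaction function, (5/6)p_{Quill} = 239/3 and p_{Quill} = 95.6.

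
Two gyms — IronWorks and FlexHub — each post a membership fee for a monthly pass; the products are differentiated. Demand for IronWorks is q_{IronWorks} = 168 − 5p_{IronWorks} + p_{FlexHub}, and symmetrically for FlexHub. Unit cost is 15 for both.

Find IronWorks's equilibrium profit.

IronWorks's profit: π = (p_{IronWorks} − 15)(168 − 5p_{IronWorks} + p_{FlexHub}).
∂π/∂p_{IronWorks} = 243 − 10p_{IronWorks} + p_{FlexHub} = 0 ⇒ p_{IronWorks} = 24.3 + 0.1p_{FlexHub}.
The game is symmetric, so in equilibrium p_{FlexHub} = p_{IronWorks}: the reaction function gives 0.9p_{IronWorks} = 24.3, hence p_{IronWorks} = 27.
q_{IronWorks} = 168 − 5·27 + 27 = 60.
Profit = (27 − 15)·60 = 720.

720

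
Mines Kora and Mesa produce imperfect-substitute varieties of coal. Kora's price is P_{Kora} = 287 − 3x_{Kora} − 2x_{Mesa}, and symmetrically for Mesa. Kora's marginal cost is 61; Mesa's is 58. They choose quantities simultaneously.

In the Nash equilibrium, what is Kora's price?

145.1875

Mine Kora's profit: π = x_{Kora}(287 − 3x_{Kora} − 2x_{Mesa}) − 61x_{Kora}.
∂π/∂x_{Kora} = 226 − 6x_{Kora} − 2x_{Mesa} = 0 ⇒ x_{Kora} = 113/3 − (1/3)x_{Mesa}.
Similarly x_{Mesa} = 229/6 − (1/3)x_{Kora}.
Substituting the second reaction function into the first: x_{Kora} = 113/3 − (1/3)(229/6 − (1/3)x_{Kora}), which gives (8/9)x_{Kora} = 449/18 ⇒ x_{Kora} = 28.0625.
Then x_{Mesa} = 229/6 − (1/3)·28.0625 = 28.8125.
P_{Kora} = 287 − 3·28.0625 − 2·28.8125 = 145.1875.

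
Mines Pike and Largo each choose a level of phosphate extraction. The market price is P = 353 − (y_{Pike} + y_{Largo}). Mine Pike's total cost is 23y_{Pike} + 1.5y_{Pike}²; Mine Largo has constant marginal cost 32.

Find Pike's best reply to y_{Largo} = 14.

63.2

Mine Pike's profit: π = y_{Pike}(353 − (y_{Pike} + y_{Largo})) − 23y_{Pike} − 1.5y_{Pike}².
∂π/∂y_{Pike} = 330 − 5y_{Pike} − y_{Largo} = 0, so y_{Pike} = 66 − 0.2y_{Largo}.
At y_{Largo} = 14: y_{Pike} = 66 − 0.2·14 = 63.2.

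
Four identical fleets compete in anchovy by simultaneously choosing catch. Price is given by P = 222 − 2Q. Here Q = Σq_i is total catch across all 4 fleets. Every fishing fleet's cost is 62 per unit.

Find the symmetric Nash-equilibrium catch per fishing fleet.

A representative fishing fleet's profit is π_i = q_i(222 − 2Q) − 62q_i, with Q = q_i + Σ_{j≠i} q_j.
First-order condition: 160 − 4q_i − 2Σ_{j≠i} q_j = 0.
With identical fishing fleets, set every q_j = q: then 160 − 4q − 6q = 0, i.e. q = 160/10 = 16.

16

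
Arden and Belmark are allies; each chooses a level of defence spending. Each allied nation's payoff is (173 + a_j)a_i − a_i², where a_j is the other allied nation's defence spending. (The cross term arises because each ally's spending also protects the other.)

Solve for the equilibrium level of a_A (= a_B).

173

Arden's payoff is (173 + a_B)a_A − a_A².
∂π/∂a_A = 173 + a_B − 2a_A = 0, so a_A = 86.5 + 0.5a_B.
By symmetry a_B = a_A; substituting into the reaction function, 0.5a_A = 86.5 and a_A = 173.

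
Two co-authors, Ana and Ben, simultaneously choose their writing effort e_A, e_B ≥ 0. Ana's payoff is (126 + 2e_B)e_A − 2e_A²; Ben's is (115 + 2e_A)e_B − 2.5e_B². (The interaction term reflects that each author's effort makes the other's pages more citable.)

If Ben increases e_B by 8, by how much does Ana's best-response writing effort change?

Expanding Ana's payoff: 126e_A + 2e_Be_A − 2e_A².
∂π/∂e_A = 126 + 2e_B − 4e_A = 0, so e_A = 31.5 + 0.5e_B.
The reaction-function slope is 0.5, so an 8-unit rise in e_B moves e_A by 0.5 × 8 = 4. Ana's best response rises — the actions are strategic complements.

4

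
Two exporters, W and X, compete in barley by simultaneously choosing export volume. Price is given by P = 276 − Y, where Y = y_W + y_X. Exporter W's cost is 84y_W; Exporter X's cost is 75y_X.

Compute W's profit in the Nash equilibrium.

3721

Exporter W's profit: π = y_W(276 − (y_W + y_X)) − 84y_W.
∂π/∂y_W = 192 − 2y_W − y_X = 0, so y_W = 96 − 0.5y_X.
By the same steps for X: y_X = 100.5 − 0.5y_W.
Plugging y_X into W's best response: y_W = 96 − 0.5(100.5 − 0.5y_W) ⇒ 0.75y_W = 45.75, so y_W = 61.
Then y_X = 100.5 − 0.5·61 = 70.
Price P = 276 − 131 = 145.
W's profit: (145 − 84)·61 = 3721.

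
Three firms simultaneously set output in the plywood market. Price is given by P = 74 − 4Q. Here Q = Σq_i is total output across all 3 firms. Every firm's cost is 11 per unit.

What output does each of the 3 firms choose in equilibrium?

3.9375

A representative firm's profit is π_i = q_i(74 − 4Q) − 11q_i, with Q = q_i + Σ_{j≠i} q_j.
First-order condition: 63 − 8q_i − 4Σ_{j≠i} q_j = 0.
In a symmetric equilibrium every firm chooses the same q, so Σ_{j≠i} q_j = 2q. The condition becomes 63 − 16q = 0, giving q = 63/16 = 3.9375.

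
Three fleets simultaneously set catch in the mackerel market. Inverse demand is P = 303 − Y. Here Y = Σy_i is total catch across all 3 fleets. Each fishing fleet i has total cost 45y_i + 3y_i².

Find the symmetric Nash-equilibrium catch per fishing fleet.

25.8

A representative fishing fleet's profit is π_i = y_i(303 − Y) − 45y_i − 3y_i², with Y = y_i + Σ_{j≠i} y_j.
First-order condition: 258 − 8y_i − Σ_{j≠i} y_j = 0.
Imposing symmetry (y_j = y for all j) turns Σ_{j≠i} y_j into 2y, so 258 = 10y and y = 25.8.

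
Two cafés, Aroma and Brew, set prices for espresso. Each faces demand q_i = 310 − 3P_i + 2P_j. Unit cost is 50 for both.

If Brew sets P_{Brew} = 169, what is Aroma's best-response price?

Aroma's profit: π = (P_{Aroma} − 50)(310 − 3P_{Aroma} + 2P_{Brew}).
∂π/∂P_{Aroma} = 460 − 6P_{Aroma} + 2P_{Brew} = 0 ⇒ P_{Aroma} = 230/3 + (1/3)P_{Brew}.
At P_{Brew} = 169: P_{Aroma} = 230/3 + (1/3)·169 = 133.

133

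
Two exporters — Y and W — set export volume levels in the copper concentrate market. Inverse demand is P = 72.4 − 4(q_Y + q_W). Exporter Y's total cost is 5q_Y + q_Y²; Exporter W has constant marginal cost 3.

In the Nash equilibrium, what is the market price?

29.525

Exporter Y's profit: π = q_Y(72.4 − 4(q_Y + q_W)) − 5q_Y − q_Y².
∂π/∂q_Y = 67.4 − 10q_Y − 4q_W = 0, so q_Y = 6.74 − 0.4q_W.
For W: ∂π/∂q_W = 69.4 − 8q_W − 4q_Y = 0 ⇒ q_W = 8.675 − 0.5q_Y.
Solving the two reaction functions simultaneously: (1 − (−0.4)(−0.5))q_Y = 6.74 − 0.4·8.675, so 0.8q_Y = 3.27 and q_Y = 4.0875.
Then q_W = 8.675 − 0.5·4.0875 = 1061/160.
Equilibrium price: P = 72.4 − 4·(343/32) = 29.525.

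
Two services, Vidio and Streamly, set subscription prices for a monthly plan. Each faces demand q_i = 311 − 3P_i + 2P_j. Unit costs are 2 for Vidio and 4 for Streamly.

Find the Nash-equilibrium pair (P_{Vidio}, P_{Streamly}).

Vidio's profit: π = (P_{Vidio} − 2)(311 − 3P_{Vidio} + 2P_{Streamly}).
∂π/∂P_{Vidio} = 317 − 6P_{Vidio} + 2P_{Streamly} = 0 ⇒ P_{Vidio} = 317/6 + (1/3)P_{Streamly}.
Similarly P_{Streamly} = 323/6 + (1/3)P_{Vidio}.
Solving the two reaction functions simultaneously: (1 − (1/3)(1/3))P_{Vidio} = 317/6 + (1/3)·(323/6), so (8/9)P_{Vidio} = 637/9 and P_{Vidio} = 79.625.
Then P_{Streamly} = 323/6 + (1/3)·79.625 = 80.375.

79.625, 80.375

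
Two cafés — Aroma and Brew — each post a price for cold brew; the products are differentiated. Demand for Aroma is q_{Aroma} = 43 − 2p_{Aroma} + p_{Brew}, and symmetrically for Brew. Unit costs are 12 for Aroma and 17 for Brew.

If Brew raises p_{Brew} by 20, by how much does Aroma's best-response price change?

Aroma's profit: π = (p_{Aroma} − 12)(43 − 2p_{Aroma} + p_{Brew}).
∂π/∂p_{Aroma} = 67 − 4p_{Aroma} + p_{Brew} = 0 ⇒ p_{Aroma} = 16.75 + 0.25p_{Brew}.
The reaction-function slope is 0.25, so a 20-unit rise in p_{Brew} moves p_{Aroma} by 0.25 × 20 = 5. Aroma's best response rises — the actions are strategic complements.

5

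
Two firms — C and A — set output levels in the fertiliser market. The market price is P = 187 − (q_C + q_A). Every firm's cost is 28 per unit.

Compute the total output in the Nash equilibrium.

Firm C's profit: π = q_C(187 − (q_C + q_A)) − 28q_C.
∂π/∂q_C = 159 − 2q_C − q_A = 0, so q_C = 79.5 − 0.5q_A.
By symmetry q_A = q_C; substituting into the reaction function, 1.5q_C = 79.5 and q_C = 53.
Total output: 53 + 53 = 106.

106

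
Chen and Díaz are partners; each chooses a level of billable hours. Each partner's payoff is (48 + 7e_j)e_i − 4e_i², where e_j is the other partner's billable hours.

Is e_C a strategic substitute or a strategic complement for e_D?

strategic complements

Chen's payoff is (48 + 7e_D)e_C − 4e_C².
∂π/∂e_C = 48 + 7e_D − 8e_C = 0, so e_C = 6 + 0.875e_D.
The best-response slope de_C/de_D = 0.875 > 0: the reaction function is upward-sloping, so the choices are strategic complements.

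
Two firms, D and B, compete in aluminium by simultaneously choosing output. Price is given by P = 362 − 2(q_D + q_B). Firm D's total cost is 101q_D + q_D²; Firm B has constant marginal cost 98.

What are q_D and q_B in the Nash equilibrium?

25.8, 53.1

Firm D's profit: π = q_D(362 − 2(q_D + q_B)) − 101q_D − q_D².
∂π/∂q_D = 261 − 6q_D − 2q_B = 0, so q_D = 43.5 − (1/3)q_B.
For B: ∂π/∂q_B = 264 − 4q_B − 2q_D = 0 ⇒ q_B = 66 − 0.5q_D.
Solving the two reaction functions simultaneously: (1 − (−1/3)(−0.5))q_D = 43.5 − (1/3)·66, so (5/6)q_D = 21.5 and q_D = 25.8.
Then q_B = 66 − 0.5·25.8 = 53.1.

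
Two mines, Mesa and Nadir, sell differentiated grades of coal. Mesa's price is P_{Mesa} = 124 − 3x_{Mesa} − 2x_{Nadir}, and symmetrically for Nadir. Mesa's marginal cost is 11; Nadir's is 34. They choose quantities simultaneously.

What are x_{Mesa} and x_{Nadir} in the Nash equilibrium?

15.5625, 9.8125

Mine Mesa's profit: π = x_{Mesa}(124 − 3x_{Mesa} − 2x_{Nadir}) − 11x_{Mesa}.
∂π/∂x_{Mesa} = 113 − 6x_{Mesa} − 2x_{Nadir} = 0 ⇒ x_{Mesa} = 113/6 − (1/3)x_{Nadir}.
Similarly x_{Nadir} = 15 − (1/3)x_{Mesa}.
Plugging x_{Nadir} into Mesa's best response: x_{Mesa} = 113/6 − (1/3)(15 − (1/3)x_{Mesa}) ⇒ (8/9)x_{Mesa} = 83/6, so x_{Mesa} = 15.5625.
Then x_{Nadir} = 15 − (1/3)·15.5625 = 9.8125.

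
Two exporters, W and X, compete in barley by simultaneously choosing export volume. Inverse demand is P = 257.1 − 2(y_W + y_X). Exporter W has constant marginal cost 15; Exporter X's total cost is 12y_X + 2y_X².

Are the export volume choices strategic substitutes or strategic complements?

strategic substitutes

Exporter W's profit: π = y_W(257.1 − 2(y_W + y_X)) − 15y_W.
∂π/∂y_W = 242.1 − 4y_W − 2y_X = 0, so y_W = 60.525 − 0.5y_X.
The best-response slope dy_W/dy_X = −0.5 < 0: the reaction function is downward-sloping, so the choices are strategic substitutes.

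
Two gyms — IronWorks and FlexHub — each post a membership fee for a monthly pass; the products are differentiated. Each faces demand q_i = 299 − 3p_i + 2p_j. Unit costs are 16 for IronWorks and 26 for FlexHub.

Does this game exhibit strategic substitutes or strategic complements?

strategic complements

IronWorks's profit: π = (p_{IronWorks} − 16)(299 − 3p_{IronWorks} + 2p_{FlexHub}).
∂π/∂p_{IronWorks} = 347 − 6p_{IronWorks} + 2p_{FlexHub} = 0 ⇒ p_{IronWorks} = 347/6 + (1/3)p_{FlexHub}.
The best-response slope dp_{IronWorks}/dp_{FlexHub} = 1/3 > 0: the reaction function is upward-sloping, so the choices are strategic complements.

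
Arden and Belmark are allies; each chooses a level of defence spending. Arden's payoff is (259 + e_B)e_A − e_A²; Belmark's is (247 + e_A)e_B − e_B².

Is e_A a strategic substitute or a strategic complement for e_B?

Expanding Arden's payoff: 259e_A + e_Be_A − e_A².
∂π/∂e_A = 259 + e_B − 2e_A = 0, so e_A = 129.5 + 0.5e_B.
The best-response slope de_A/de_B = 0.5 > 0: the reaction function is upward-sloping, so the choices are strategic complements.

strategic complements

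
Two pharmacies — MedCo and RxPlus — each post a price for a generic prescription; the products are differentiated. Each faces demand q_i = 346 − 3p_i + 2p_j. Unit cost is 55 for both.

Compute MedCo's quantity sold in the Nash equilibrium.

218.25

MedCo's profit: π = (p_{MedCo} − 55)(346 − 3p_{MedCo} + 2p_{RxPlus}).
∂π/∂p_{MedCo} = 511 − 6p_{MedCo} + 2p_{RxPlus} = 0 ⇒ p_{MedCo} = 511/6 + (1/3)p_{RxPlus}.
By symmetry p_{RxPlus} = p_{MedCo}; substituting into the reaction function, (2/3)p_{MedCo} = 511/6 and p_{MedCo} = 127.75.
q_{MedCo} = 346 − 3·127.75 + 2·127.75 = 218.25.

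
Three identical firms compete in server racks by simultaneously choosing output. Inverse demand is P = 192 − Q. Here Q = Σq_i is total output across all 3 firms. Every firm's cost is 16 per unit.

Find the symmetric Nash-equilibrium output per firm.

44

A representative firm's profit is π_i = q_i(192 − Q) − 16q_i, with Q = q_i + Σ_{j≠i} q_j.
First-order condition: 176 − 2q_i − Σ_{j≠i} q_j = 0.
With identical firms, set every q_j = q: then 176 − 2q − 2q = 0, i.e. q = 176/4 = 44.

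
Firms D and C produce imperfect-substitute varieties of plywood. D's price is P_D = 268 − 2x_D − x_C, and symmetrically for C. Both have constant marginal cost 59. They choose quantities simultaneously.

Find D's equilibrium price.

142.6

Firm D's profit: π = x_D(268 − 2x_D − x_C) − 59x_D.
∂π/∂x_D = 209 − 4x_D − x_C = 0 ⇒ x_D = 52.25 − 0.25x_C.
By symmetry x_C = x_D; substituting into the reaction function, 1.25x_D = 52.25 and x_D = 41.8.
P_D = 268 − 2·41.8 − 41.8 = 142.6.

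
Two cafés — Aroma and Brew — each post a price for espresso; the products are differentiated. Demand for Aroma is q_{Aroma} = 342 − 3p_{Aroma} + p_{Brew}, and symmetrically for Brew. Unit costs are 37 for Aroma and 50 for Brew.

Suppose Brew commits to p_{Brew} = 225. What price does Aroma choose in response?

113

Aroma's profit: π = (p_{Aroma} − 37)(342 − 3p_{Aroma} + p_{Brew}).
∂π/∂p_{Aroma} = 453 − 6p_{Aroma} + p_{Brew} = 0 ⇒ p_{Aroma} = 75.5 + (1/6)p_{Brew}.
At p_{Brew} = 225: p_{Aroma} = 75.5 + (1/6)·225 = 113.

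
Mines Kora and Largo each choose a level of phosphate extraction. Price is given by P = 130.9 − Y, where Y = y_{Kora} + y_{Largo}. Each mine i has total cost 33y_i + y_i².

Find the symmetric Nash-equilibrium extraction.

19.58

Mine Kora's profit: π = y_{Kora}(130.9 − (y_{Kora} + y_{Largo})) − 33y_{Kora} − y_{Kora}².
∂π/∂y_{Kora} = 97.9 − 4y_{Kora} − y_{Largo} = 0, so y_{Kora} = 24.475 − 0.25y_{Largo}.
By symmetry y_{Largo} = y_{Kora}; substituting into the reaction function, 1.25y_{Kora} = 24.475 and y_{Kora} = 19.58.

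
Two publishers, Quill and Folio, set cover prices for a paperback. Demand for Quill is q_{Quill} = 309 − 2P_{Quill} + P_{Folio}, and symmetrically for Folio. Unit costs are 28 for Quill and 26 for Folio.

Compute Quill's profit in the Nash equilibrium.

Quill's profit: π = (P_{Quill} − 28)(309 − 2P_{Quill} + P_{Folio}).
∂π/∂P_{Quill} = 365 − 4P_{Quill} + P_{Folio} = 0 ⇒ P_{Quill} = 91.25 + 0.25P_{Folio}.
Similarly P_{Folio} = 90.25 + 0.25P_{Quill}.
Solving the two reaction functions simultaneously: (1 − (0.25)(0.25))P_{Quill} = 91.25 + 0.25·90.25, so 0.9375P_{Quill} = 113.8125 and P_{Quill} = 121.4.
Then P_{Folio} = 90.25 + 0.25·121.4 = 120.6.
q_{Quill} = 309 − 2·121.4 + 120.6 = 186.8.
Profit = (121.4 − 28)·186.8 = 17447.12.

17447.12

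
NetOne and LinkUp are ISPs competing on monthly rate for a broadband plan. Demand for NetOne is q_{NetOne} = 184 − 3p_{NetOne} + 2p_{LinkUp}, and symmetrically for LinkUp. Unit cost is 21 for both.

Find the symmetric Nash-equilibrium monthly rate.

NetOne's profit: π = (p_{NetOne} − 21)(184 − 3p_{NetOne} + 2p_{LinkUp}).
∂π/∂p_{NetOne} = 247 − 6p_{NetOne} + 2p_{LinkUp} = 0 ⇒ p_{NetOne} = 247/6 + (1/3)p_{LinkUp}.
By symmetry p_{LinkUp} = p_{NetOne}; substituting into the reaction function, (2/3)p_{NetOne} = 247/6 and p_{NetOne} = 61.75.

61.75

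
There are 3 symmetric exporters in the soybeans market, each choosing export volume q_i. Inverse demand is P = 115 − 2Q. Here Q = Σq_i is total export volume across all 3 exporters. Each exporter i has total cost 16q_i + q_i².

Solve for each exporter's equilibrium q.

A representative exporter's profit is π_i = q_i(115 − 2Q) − 16q_i − q_i², with Q = q_i + Σ_{j≠i} q_j.
First-order condition: 99 − 6q_i − 2Σ_{j≠i} q_j = 0.
In a symmetric equilibrium every exporter chooses the same q, so Σ_{j≠i} q_j = 2q. The condition becomes 99 − 10q = 0, giving q = 99/10 = 9.9.

9.9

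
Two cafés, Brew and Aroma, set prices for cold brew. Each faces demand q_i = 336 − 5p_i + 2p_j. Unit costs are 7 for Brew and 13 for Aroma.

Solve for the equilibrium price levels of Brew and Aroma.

Brew's profit: π = (p_{Brew} − 7)(336 − 5p_{Brew} + 2p_{Aroma}).
∂π/∂p_{Brew} = 371 − 10p_{Brew} + 2p_{Aroma} = 0 ⇒ p_{Brew} = 37.1 + 0.2p_{Aroma}.
Similarly p_{Aroma} = 40.1 + 0.2p_{Brew}.
Plugging p_{Aroma} into Brew's best response: p_{Brew} = 37.1 + 0.2(40.1 + 0.2p_{Brew}) ⇒ 0.96p_{Brew} = 45.12, so p_{Brew} = 47.
Then p_{Aroma} = 40.1 + 0.2·47 = 49.5.

47, 49.5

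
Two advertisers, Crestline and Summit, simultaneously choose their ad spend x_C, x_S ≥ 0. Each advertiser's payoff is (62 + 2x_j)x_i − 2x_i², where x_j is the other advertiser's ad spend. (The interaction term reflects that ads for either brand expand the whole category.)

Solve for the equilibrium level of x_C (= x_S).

31

Crestline's payoff is (62 + 2x_S)x_C − 2x_C².
∂π/∂x_C = 62 + 2x_S − 4x_C = 0, so x_C = 15.5 + 0.5x_S.
Setting x_C = x_S in the reaction function: x_C = 15.5 + 0.5x_C, so x_C = 15.5 / 0.5 = 31.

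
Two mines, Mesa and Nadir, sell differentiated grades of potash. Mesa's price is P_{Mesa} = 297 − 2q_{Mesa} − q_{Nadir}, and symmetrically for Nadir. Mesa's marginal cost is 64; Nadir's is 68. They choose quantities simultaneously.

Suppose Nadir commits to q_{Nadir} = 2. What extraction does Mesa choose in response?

Mine Mesa's profit: π = q_{Mesa}(297 − 2q_{Mesa} − q_{Nadir}) − 64q_{Mesa}.
∂π/∂q_{Mesa} = 233 − 4q_{Mesa} − q_{Nadir} = 0 ⇒ q_{Mesa} = 58.25 − 0.25q_{Nadir}.
At q_{Nadir} = 2: q_{Mesa} = 58.25 − 0.25·2 = 57.75.

57.75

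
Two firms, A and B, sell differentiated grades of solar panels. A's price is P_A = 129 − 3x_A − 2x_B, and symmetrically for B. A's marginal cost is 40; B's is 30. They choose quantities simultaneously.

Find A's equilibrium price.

Firm A's profit: π = x_A(129 − 3x_A − 2x_B) − 40x_A.
∂π/∂x_A = 89 − 6x_A − 2x_B = 0 ⇒ x_A = 89/6 − (1/3)x_B.
Similarly x_B = 16.5 − (1/3)x_A.
Plugging x_B into A's best response: x_A = 89/6 − (1/3)(16.5 − (1/3)x_A) ⇒ (8/9)x_A = 28/3, so x_A = 10.5.
Then x_B = 16.5 − (1/3)·10.5 = 13.
P_A = 129 − 3·10.5 − 2·13 = 71.5.

71.5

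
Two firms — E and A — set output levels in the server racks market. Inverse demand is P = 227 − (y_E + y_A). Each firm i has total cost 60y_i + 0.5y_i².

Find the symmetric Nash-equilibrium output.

41.75

Firm E's profit: π = y_E(227 − (y_E + y_A)) − 60y_E − 0.5y_E².
∂π/∂y_E = 167 − 3y_E − y_A = 0, so y_E = 167/3 − (1/3)y_A.
By symmetry y_A = y_E; substituting into the reaction function, (4/3)y_E = 167/3 and y_E = 41.75.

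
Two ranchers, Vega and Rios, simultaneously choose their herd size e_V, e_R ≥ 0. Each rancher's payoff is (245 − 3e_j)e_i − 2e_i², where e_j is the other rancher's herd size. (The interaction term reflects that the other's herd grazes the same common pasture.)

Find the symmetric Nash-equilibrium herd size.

35

Vega's payoff is (245 − 3e_R)e_V − 2e_V².
∂π/∂e_V = 245 − 3e_R − 4e_V = 0, so e_V = 61.25 − 0.75e_R.
The game is symmetric, so in equilibrium e_R = e_V: the reaction function gives 1.75e_V = 61.25, hence e_V = 35.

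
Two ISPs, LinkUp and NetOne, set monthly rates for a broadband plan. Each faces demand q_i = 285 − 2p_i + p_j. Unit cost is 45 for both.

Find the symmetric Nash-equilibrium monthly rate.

LinkUp's profit: π = (p_{LinkUp} − 45)(285 − 2p_{LinkUp} + p_{NetOne}).
∂π/∂p_{LinkUp} = 375 − 4p_{LinkUp} + p_{NetOne} = 0 ⇒ p_{LinkUp} = 93.75 + 0.25p_{NetOne}.
By symmetry p_{NetOne} = p_{LinkUp}; substituting into the reaction function, 0.75p_{LinkUp} = 93.75 and p_{LinkUp} = 125.

125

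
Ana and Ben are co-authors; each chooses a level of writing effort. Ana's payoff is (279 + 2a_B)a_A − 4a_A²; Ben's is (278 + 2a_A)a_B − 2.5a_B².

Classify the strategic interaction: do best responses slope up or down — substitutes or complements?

Expanding Ana's payoff: 279a_A + 2a_Ba_A − 4a_A².
∂π/∂a_A = 279 + 2a_B − 8a_A = 0, so a_A = 34.875 + 0.25a_B.
The best-response slope da_A/da_B = 0.25 > 0: the reaction function is upward-sloping, so the choices are strategic complements.

strategic complements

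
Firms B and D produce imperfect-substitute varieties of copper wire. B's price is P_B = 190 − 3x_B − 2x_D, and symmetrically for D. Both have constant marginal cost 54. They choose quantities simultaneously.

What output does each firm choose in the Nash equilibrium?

Firm B's profit: π = x_B(190 − 3x_B − 2x_D) − 54x_B.
∂π/∂x_B = 136 − 6x_B − 2x_D = 0 ⇒ x_B = 68/3 − (1/3)x_D.
The game is symmetric, so in equilibrium x_D = x_B: the reaction function gives (4/3)x_B = 68/3, hence x_B = 17.

17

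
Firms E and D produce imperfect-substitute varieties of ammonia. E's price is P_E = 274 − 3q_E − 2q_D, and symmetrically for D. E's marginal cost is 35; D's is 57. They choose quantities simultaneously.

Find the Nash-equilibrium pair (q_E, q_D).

Firm E's profit: π = q_E(274 − 3q_E − 2q_D) − 35q_E.
∂π/∂q_E = 239 − 6q_E − 2q_D = 0 ⇒ q_E = 239/6 − (1/3)q_D.
Similarly q_D = 217/6 − (1/3)q_E.
Substituting the second reaction function into the first: q_E = 239/6 − (1/3)(217/6 − (1/3)q_E), which gives (8/9)q_E = 250/9 ⇒ q_E = 31.25.
Then q_D = 217/6 − (1/3)·31.25 = 25.75.

31.25, 25.75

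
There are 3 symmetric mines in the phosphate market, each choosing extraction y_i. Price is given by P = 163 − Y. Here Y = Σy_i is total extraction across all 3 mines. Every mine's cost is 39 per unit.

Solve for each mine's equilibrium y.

31

A representative mine's profit is π_i = y_i(163 − Y) − 39y_i, with Y = y_i + Σ_{j≠i} y_j.
First-order condition: 124 − 2y_i − Σ_{j≠i} y_j = 0.
In a symmetric equilibrium every mine chooses the same y, so Σ_{j≠i} y_j = 2y. The condition becomes 124 − 4y = 0, giving y = 124/4 = 31.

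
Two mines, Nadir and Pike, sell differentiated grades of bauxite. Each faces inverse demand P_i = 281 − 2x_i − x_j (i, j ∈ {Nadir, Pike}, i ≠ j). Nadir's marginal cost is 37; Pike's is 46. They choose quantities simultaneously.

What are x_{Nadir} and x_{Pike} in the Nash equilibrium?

49.4, 46.4

Mine Nadir's profit: π = x_{Nadir}(281 − 2x_{Nadir} − x_{Pike}) − 37x_{Nadir}.
∂π/∂x_{Nadir} = 244 − 4x_{Nadir} − x_{Pike} = 0 ⇒ x_{Nadir} = 61 − 0.25x_{Pike}.
Similarly x_{Pike} = 58.75 − 0.25x_{Nadir}.
Plugging x_{Pike} into Nadir's best response: x_{Nadir} = 61 − 0.25(58.75 − 0.25x_{Nadir}) ⇒ 0.9375x_{Nadir} = 46.3125, so x_{Nadir} = 49.4.
Then x_{Pike} = 58.75 − 0.25·49.4 = 46.4.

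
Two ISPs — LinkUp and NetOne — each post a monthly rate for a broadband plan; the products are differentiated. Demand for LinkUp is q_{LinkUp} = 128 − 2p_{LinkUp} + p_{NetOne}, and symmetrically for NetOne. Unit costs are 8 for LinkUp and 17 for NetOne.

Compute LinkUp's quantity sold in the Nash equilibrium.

82.4

LinkUp's profit: π = (p_{LinkUp} − 8)(128 − 2p_{LinkUp} + p_{NetOne}).
∂π/∂p_{LinkUp} = 144 − 4p_{LinkUp} + p_{NetOne} = 0 ⇒ p_{LinkUp} = 36 + 0.25p_{NetOne}.
Similarly p_{NetOne} = 40.5 + 0.25p_{LinkUp}.
Substituting the second reaction function into the first: p_{LinkUp} = 36 + 0.25(40.5 + 0.25p_{LinkUp}), which gives 0.9375p_{LinkUp} = 46.125 ⇒ p_{LinkUp} = 49.2.
Then p_{NetOne} = 40.5 + 0.25·49.2 = 52.8.
q_{LinkUp} = 128 − 2·49.2 + 52.8 = 82.4.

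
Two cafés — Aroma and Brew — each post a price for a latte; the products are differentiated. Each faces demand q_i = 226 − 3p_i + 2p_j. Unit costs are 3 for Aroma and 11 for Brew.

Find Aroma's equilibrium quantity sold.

171.75

Aroma's profit: π = (p_{Aroma} − 3)(226 − 3p_{Aroma} + 2p_{Brew}).
∂π/∂p_{Aroma} = 235 − 6p_{Aroma} + 2p_{Brew} = 0 ⇒ p_{Aroma} = 235/6 + (1/3)p_{Brew}.
Similarly p_{Brew} = 259/6 + (1/3)p_{Aroma}.
Plugging p_{Brew} into Aroma's best response: p_{Aroma} = 235/6 + (1/3)(259/6 + (1/3)p_{Aroma}) ⇒ (8/9)p_{Aroma} = 482/9, so p_{Aroma} = 60.25.
Then p_{Brew} = 259/6 + (1/3)·60.25 = 63.25.
q_{Aroma} = 226 − 3·60.25 + 2·63.25 = 171.75.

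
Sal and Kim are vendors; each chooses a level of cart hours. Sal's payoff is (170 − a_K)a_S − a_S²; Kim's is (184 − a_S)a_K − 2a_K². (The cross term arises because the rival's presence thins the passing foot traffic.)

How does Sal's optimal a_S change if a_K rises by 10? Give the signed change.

-5

Expanding Sal's payoff: 170a_S − a_Ka_S − a_S².
∂π/∂a_S = 170 − a_K − 2a_S = 0, so a_S = 85 − 0.5a_K.
The reaction-function slope is −0.5, so a 10-unit rise in a_K moves a_S by −0.5 × 10 = −5. Sal's best response falls — the actions are strategic substitutes.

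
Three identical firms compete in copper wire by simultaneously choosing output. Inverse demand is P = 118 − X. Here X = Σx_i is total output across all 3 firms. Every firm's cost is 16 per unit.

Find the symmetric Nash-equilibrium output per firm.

25.5

A representative firm's profit is π_i = x_i(118 − X) − 16x_i, with X = x_i + Σ_{j≠i} x_j.
First-order condition: 102 − 2x_i − Σ_{j≠i} x_j = 0.
With identical firms, set every x_j = x: then 102 − 2x − 2x = 0, i.e. x = 102/4 = 25.5.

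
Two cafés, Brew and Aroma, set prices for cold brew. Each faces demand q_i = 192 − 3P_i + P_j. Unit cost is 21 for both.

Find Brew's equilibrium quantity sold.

Brew's profit: π = (P_{Brew} − 21)(192 − 3P_{Brew} + P_{Aroma}).
∂π/∂P_{Brew} = 255 − 6P_{Brew} + P_{Aroma} = 0 ⇒ P_{Brew} = 42.5 + (1/6)P_{Aroma}.
By symmetry P_{Aroma} = P_{Brew}; substituting into the reaction function, (5/6)P_{Brew} = 42.5 and P_{Brew} = 51.
q_{Brew} = 192 − 3·51 + 51 = 90.

90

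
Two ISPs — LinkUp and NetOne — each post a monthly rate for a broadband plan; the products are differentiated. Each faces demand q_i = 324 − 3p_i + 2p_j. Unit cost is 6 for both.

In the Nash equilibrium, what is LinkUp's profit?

LinkUp's profit: π = (p_{LinkUp} − 6)(324 − 3p_{LinkUp} + 2p_{NetOne}).
∂π/∂p_{LinkUp} = 342 − 6p_{LinkUp} + 2p_{NetOne} = 0 ⇒ p_{LinkUp} = 57 + (1/3)p_{NetOne}.
By symmetry p_{NetOne} = p_{LinkUp}; substituting into the reaction function, (2/3)p_{LinkUp} = 57 and p_{LinkUp} = 85.5.
q_{LinkUp} = 324 − 3·85.5 + 2·85.5 = 238.5.
Profit = (85.5 − 6)·238.5 = 18960.75.

18960.75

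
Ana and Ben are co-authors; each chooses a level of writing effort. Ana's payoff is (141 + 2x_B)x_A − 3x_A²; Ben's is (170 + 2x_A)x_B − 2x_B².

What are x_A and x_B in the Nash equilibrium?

45.2, 65.1

Expanding Ana's payoff: 141x_A + 2x_Bx_A − 3x_A².
∂π/∂x_A = 141 + 2x_B − 6x_A = 0, so x_A = 23.5 + (1/3)x_B.
Likewise for Ben: x_B = 42.5 + 0.5x_A.
Plugging x_B into Ana's best response: x_A = 23.5 + (1/3)(42.5 + 0.5x_A) ⇒ (5/6)x_A = 113/3, so x_A = 45.2.
Then x_B = 42.5 + 0.5·45.2 = 65.1.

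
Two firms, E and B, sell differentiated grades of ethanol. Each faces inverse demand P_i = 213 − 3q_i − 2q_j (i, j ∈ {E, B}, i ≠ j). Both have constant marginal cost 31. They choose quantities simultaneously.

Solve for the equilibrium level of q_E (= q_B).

22.75

Firm E's profit: π = q_E(213 − 3q_E − 2q_B) − 31q_E.
∂π/∂q_E = 182 − 6q_E − 2q_B = 0 ⇒ q_E = 91/3 − (1/3)q_B.
By symmetry q_B = q_E; substituting into the reaction function, (4/3)q_E = 91/3 and q_E = 22.75.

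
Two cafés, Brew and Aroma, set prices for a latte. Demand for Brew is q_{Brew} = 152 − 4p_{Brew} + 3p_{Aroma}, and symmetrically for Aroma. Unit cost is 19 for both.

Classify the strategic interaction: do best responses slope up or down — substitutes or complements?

strategic complements

Brew's profit: π = (p_{Brew} − 19)(152 − 4p_{Brew} + 3p_{Aroma}).
∂π/∂p_{Brew} = 228 − 8p_{Brew} + 3p_{Aroma} = 0 ⇒ p_{Brew} = 28.5 + 0.375p_{Aroma}.
The best-response slope dp_{Brew}/dp_{Aroma} = 0.375 > 0: the reaction function is upward-sloping, so the choices are strategic complements.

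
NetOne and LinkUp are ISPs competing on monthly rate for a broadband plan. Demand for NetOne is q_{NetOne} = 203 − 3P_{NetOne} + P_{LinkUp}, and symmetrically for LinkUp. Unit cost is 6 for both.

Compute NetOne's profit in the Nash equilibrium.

NetOne's profit: π = (P_{NetOne} − 6)(203 − 3P_{NetOne} + P_{LinkUp}).
∂π/∂P_{NetOne} = 221 − 6P_{NetOne} + P_{LinkUp} = 0 ⇒ P_{NetOne} = 221/6 + (1/6)P_{LinkUp}.
Setting P_{NetOne} = P_{LinkUp} in the reaction function: P_{NetOne} = 221/6 + (1/6)P_{NetOne}, so P_{NetOne} = (221/6) / (5/6) = 44.2.
q_{NetOne} = 203 − 3·44.2 + 44.2 = 114.6.
Profit = (44.2 − 6)·114.6 = 4377.72.

4377.72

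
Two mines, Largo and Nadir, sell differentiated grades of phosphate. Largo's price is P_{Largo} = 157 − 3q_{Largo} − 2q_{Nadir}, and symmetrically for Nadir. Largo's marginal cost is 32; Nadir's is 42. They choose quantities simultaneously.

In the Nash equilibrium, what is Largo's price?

Mine Largo's profit: π = q_{Largo}(157 − 3q_{Largo} − 2q_{Nadir}) − 32q_{Largo}.
∂π/∂q_{Largo} = 125 − 6q_{Largo} − 2q_{Nadir} = 0 ⇒ q_{Largo} = 125/6 − (1/3)q_{Nadir}.
Similarly q_{Nadir} = 115/6 − (1/3)q_{Largo}.
Solving the two reaction functions simultaneously: (1 − (−1/3)(−1/3))q_{Largo} = 125/6 − (1/3)·(115/6), so (8/9)q_{Largo} = 130/9 and q_{Largo} = 16.25.
Then q_{Nadir} = 115/6 − (1/3)·16.25 = 13.75.
P_{Largo} = 157 − 3·16.25 − 2·13.75 = 80.75.

80.75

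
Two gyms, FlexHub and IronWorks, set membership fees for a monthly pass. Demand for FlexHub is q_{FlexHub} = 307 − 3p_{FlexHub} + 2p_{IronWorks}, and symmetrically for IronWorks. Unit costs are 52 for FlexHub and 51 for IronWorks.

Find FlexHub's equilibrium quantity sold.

190.6875

FlexHub's profit: π = (p_{FlexHub} − 52)(307 − 3p_{FlexHub} + 2p_{IronWorks}).
∂π/∂p_{FlexHub} = 463 − 6p_{FlexHub} + 2p_{IronWorks} = 0 ⇒ p_{FlexHub} = 463/6 + (1/3)p_{IronWorks}.
Similarly p_{IronWorks} = 230/3 + (1/3)p_{FlexHub}.
Plugging p_{IronWorks} into FlexHub's best response: p_{FlexHub} = 463/6 + (1/3)(230/3 + (1/3)p_{FlexHub}) ⇒ (8/9)p_{FlexHub} = 1849/18, so p_{FlexHub} = 115.5625.
Then p_{IronWorks} = 230/3 + (1/3)·115.5625 = 115.1875.
q_{FlexHub} = 307 − 3·115.5625 + 2·115.1875 = 190.6875.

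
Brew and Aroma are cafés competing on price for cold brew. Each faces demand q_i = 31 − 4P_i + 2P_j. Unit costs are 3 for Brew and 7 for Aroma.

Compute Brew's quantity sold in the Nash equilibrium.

18.8

Brew's profit: π = (P_{Brew} − 3)(31 − 4P_{Brew} + 2P_{Aroma}).
∂π/∂P_{Brew} = 43 − 8P_{Brew} + 2P_{Aroma} = 0 ⇒ P_{Brew} = 5.375 + 0.25P_{Aroma}.
Similarly P_{Aroma} = 7.375 + 0.25P_{Brew}.
Plugging P_{Aroma} into Brew's best response: P_{Brew} = 5.375 + 0.25(7.375 + 0.25P_{Brew}) ⇒ 0.9375P_{Brew} = 231/32, so P_{Brew} = 7.7.
Then P_{Aroma} = 7.375 + 0.25·7.7 = 9.3.
q_{Brew} = 31 − 4·7.7 + 2·9.3 = 18.8.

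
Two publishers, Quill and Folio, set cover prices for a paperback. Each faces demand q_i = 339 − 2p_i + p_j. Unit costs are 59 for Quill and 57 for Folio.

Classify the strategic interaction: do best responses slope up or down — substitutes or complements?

strategic complements

Quill's profit: π = (p_{Quill} − 59)(339 − 2p_{Quill} + p_{Folio}).
∂π/∂p_{Quill} = 457 − 4p_{Quill} + p_{Folio} = 0 ⇒ p_{Quill} = 114.25 + 0.25p_{Folio}.
The best-response slope dp_{Quill}/dp_{Folio} = 0.25 > 0: the reaction function is upward-sloping, so the choices are strategic complements.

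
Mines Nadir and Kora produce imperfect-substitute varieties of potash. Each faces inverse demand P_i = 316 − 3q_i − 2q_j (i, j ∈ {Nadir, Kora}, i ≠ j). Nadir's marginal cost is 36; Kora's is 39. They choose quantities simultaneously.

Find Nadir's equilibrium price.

141.5625

Mine Nadir's profit: π = q_{Nadir}(316 − 3q_{Nadir} − 2q_{Kora}) − 36q_{Nadir}.
∂π/∂q_{Nadir} = 280 − 6q_{Nadir} − 2q_{Kora} = 0 ⇒ q_{Nadir} = 140/3 − (1/3)q_{Kora}.
Similarly q_{Kora} = 277/6 − (1/3)q_{Nadir}.
Substituting the second reaction function into the first: q_{Nadir} = 140/3 − (1/3)(277/6 − (1/3)q_{Nadir}), which gives (8/9)q_{Nadir} = 563/18 ⇒ q_{Nadir} = 35.1875.
Then q_{Kora} = 277/6 − (1/3)·35.1875 = 34.4375.
P_{Nadir} = 316 − 3·35.1875 − 2·34.4375 = 141.5625.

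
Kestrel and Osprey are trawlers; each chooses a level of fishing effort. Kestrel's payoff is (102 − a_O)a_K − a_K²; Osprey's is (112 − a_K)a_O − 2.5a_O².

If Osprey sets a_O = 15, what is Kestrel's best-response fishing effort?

43.5

Expanding Kestrel's payoff: 102a_K − a_Oa_K − a_K².
∂π/∂a_K = 102 − a_O − 2a_K = 0, so a_K = 51 − 0.5a_O.
At a_O = 15: a_K = 51 − 0.5·15 = 43.5.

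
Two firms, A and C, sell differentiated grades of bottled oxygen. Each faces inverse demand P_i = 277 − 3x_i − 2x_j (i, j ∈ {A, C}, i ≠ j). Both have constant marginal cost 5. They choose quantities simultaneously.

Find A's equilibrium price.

107

Firm A's profit: π = x_A(277 − 3x_A − 2x_C) − 5x_A.
∂π/∂x_A = 272 − 6x_A − 2x_C = 0 ⇒ x_A = 136/3 − (1/3)x_C.
The game is symmetric, so in equilibrium x_C = x_A: the reaction function gives (4/3)x_A = 136/3, hence x_A = 34.
P_A = 277 − 3·34 − 2·34 = 107.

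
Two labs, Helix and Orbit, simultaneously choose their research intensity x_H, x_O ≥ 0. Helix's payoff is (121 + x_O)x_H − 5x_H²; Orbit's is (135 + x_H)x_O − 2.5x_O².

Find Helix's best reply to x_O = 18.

Expanding Helix's payoff: 121x_H + x_Ox_H − 5x_H².
∂π/∂x_H = 121 + x_O − 10x_H = 0, so x_H = 12.1 + 0.1x_O.
At x_O = 18: x_H = 12.1 + 0.1·18 = 13.9.

13.9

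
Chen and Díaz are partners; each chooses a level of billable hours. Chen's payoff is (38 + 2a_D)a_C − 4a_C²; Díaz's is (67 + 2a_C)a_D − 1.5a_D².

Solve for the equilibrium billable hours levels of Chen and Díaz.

12.4, 30.6

Expanding Chen's payoff: 38a_C + 2a_Da_C − 4a_C².
∂π/∂a_C = 38 + 2a_D − 8a_C = 0, so a_C = 4.75 + 0.25a_D.
Likewise for Díaz: a_D = 67/3 + (2/3)a_C.
Plugging a_D into Chen's best response: a_C = 4.75 + 0.25(67/3 + (2/3)a_C) ⇒ (5/6)a_C = 31/3, so a_C = 12.4.
Then a_D = 67/3 + (2/3)·12.4 = 30.6.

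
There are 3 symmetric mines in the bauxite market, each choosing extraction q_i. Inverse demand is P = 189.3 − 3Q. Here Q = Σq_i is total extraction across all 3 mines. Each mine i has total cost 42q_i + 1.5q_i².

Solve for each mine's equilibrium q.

A representative mine's profit is π_i = q_i(189.3 − 3Q) − 42q_i − 1.5q_i², with Q = q_i + Σ_{j≠i} q_j.
First-order condition: 147.3 − 9q_i − 3Σ_{j≠i} q_j = 0.
In a symmetric equilibrium every mine chooses the same q, so Σ_{j≠i} q_j = 2q. The condition becomes 147.3 − 15q = 0, giving q = 147.3/15 = 9.82.

9.82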